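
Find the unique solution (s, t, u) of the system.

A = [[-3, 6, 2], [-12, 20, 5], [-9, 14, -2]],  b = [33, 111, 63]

Forward elimination on [A|b]:
R2 <- R2 - (4)*R1:  [   0   -4   -3  -21 ]
R3 <- R3 - (3)*R1:  [   0   -4   -8  -36 ]
R3 <- R3 - (1)*R2:  [   0    0   -5  -15 ]
Row echelon form:
[ -3   6   2  |   33 ]
[  0  -4  -3  |  -21 ]
[  0   0  -5  |  -15 ]
Back-substitution:
u = (-15) / -5 = 3
t = (-21 - (-3)*(3)) / -4 = 3
s = (33 - (6)*(3) - (2)*(3)) / -3 = -3

(-3, 3, 3)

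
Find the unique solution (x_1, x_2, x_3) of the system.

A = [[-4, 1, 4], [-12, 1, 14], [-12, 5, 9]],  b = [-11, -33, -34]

(4, 1, 1)

Forward elimination on [A|b]:
R2 <- R2 - (3)*R1:  [  0  -2   2   0 ]
R3 <- R3 - (3)*R1:  [  0   2  -3  -1 ]
R3 <- R3 - (-1)*R2:  [  0   0  -1  -1 ]
Row echelon form:
[ -4   1   4  |  -11 ]
[  0  -2   2  |    0 ]
[  0   0  -1  |   -1 ]
Back-substitution:
x_3 = (-1) / -1 = 1
x_2 = (0 - (2)*(1)) / -2 = 1
x_1 = (-11 - (1)*(1) - (4)*(1)) / -4 = 4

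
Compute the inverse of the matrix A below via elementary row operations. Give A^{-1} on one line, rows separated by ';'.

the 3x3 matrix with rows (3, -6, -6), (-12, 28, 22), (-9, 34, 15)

Gauss-Jordan on [A | I]:
R1 <- (1/3)*R1:  [   1   -2   -2  |  1/3    0    0 ]
R2 <- R2 - (-12)*R1:  [  0   4  -2  |   4   1   0 ]
R3 <- R3 - (-9)*R1:  [  0  16  -3  |   3   0   1 ]
R2 <- (1/4)*R2:  [    0     1  -1/2  |     1   1/4     0 ]
R1 <- R1 - (-2)*R2:  [   1    0   -3  |  7/3  1/2    0 ]
R3 <- R3 - (16)*R2:  [   0    0    5  |  -13   -4    1 ]
R3 <- (1/5)*R3:  [     0      0      1  |  -13/5   -4/5    1/5 ]
R1 <- R1 - (-3)*R3:  [      1       0       0  |  -82/15  -19/10     3/5 ]
R2 <- R2 - (-1/2)*R3:  [     0      1      0  |  -3/10  -3/20   1/10 ]
Right block of [I | A^{-1}] is the inverse:
[ -82/15  -19/10   3/5 ]
[  -3/10   -3/20  1/10 ]
[  -13/5    -4/5   1/5 ]

inverse = [-82/15 -19/10 3/5; -3/10 -3/20 1/10; -13/5 -4/5 1/5]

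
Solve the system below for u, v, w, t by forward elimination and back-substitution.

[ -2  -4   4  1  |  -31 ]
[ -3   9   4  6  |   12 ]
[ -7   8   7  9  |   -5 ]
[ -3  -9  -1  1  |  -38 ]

(-3, 5, -3, -5)

Forward elimination on [A|b]:
R2 <- R2 - (3/2)*R1:  [     0     15     -2    9/2  117/2 ]
R3 <- R3 - (7/2)*R1:  [     0     22     -7   11/2  207/2 ]
R4 <- R4 - (3/2)*R1:  [    0    -3    -7  -1/2  17/2 ]
R3 <- R3 - (22/15)*R2:  [      0       0  -61/15  -11/10  177/10 ]
R4 <- R4 - (-1/5)*R2:  [     0      0  -37/5    2/5  101/5 ]
R4 <- R4 - (111/61)*R3:  [         0          0          0    293/122  -1465/122 ]
Row echelon form:
[ -2  -4       4        1  |        -31 ]
[  0  15      -2      9/2  |      117/2 ]
[  0   0  -61/15   -11/10  |     177/10 ]
[  0   0       0  293/122  |  -1465/122 ]
Back-substitution:
t = (-1465/122) / (293/122) = -5
w = (177/10 - (-11/10)*(-5)) / (-61/15) = -3
v = (117/2 - (-2)*(-3) - (9/2)*(-5)) / 15 = 5
u = (-31 - (-4)*(5) - (4)*(-3) - (1)*(-5)) / -2 = -3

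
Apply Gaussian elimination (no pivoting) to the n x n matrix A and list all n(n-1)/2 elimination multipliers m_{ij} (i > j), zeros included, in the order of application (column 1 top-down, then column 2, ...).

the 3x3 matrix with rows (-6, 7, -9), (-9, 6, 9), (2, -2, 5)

Forward elimination:
R2 <- R2 - (3/2)*R1:  [    0  -9/2  45/2 ]
R3 <- R3 - (-1/3)*R1:  [   0  1/3    2 ]
R3 <- R3 - (-2/27)*R2:  [    0     0  11/3 ]
Multipliers (in order of application): m_{21} = 3/2, m_{31} = -1/3, m_{32} = -2/27

multipliers: 3/2, -1/3, -2/27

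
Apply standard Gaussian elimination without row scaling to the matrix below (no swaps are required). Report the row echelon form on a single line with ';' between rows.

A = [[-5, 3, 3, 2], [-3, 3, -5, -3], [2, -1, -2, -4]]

Forward elimination:
R2 <- R2 - (3/5)*R1:  [     0    6/5  -34/5  -21/5 ]
R3 <- R3 - (-2/5)*R1:  [     0    1/5   -4/5  -16/5 ]
R3 <- R3 - (1/6)*R2:  [    0     0   1/3  -5/2 ]
Row echelon form:
[ -5    3      3      2 ]
[  0  6/5  -34/5  -21/5 ]
[  0    0    1/3   -5/2 ]

REF = [-5 3 3 2; 0 6/5 -34/5 -21/5; 0 0 1/3 -5/2]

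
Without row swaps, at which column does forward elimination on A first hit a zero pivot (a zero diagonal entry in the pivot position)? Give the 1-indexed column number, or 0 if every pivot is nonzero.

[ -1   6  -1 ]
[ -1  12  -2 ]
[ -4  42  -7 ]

Naive forward elimination:
R2 <- R2 - (1)*R1:  [  0   6  -1 ]
R3 <- R3 - (4)*R1:  [  0  18  -3 ]
R3 <- R3 - (3)*R2:  [ 0  0  0 ]
Matrix at this point:
[ -1  6  -1 ]
[  0  6  -1 ]
[  0  0   0 ]
Pivot entry (3,3) in the last row is zero and there are no rows below to swap with -> zero pivot in column 3 (A is singular).

first zero-pivot column = 3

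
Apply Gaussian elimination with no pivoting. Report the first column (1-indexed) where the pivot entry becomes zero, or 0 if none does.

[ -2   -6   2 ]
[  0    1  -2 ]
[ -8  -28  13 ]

Naive forward elimination:
R3 <- R3 - (4)*R1:  [  0  -4   5 ]
R3 <- R3 - (-4)*R2:  [  0   0  -3 ]
All pivots nonzero; naive elimination completes without hitting a zero pivot.

first zero-pivot column = 0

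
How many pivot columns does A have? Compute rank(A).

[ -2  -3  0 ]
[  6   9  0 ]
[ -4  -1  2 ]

Row reduction:
R2 <- R2 - (-3)*R1:  [ 0  0  0 ]
R3 <- R3 - (2)*R1:  [ 0  5  2 ]
R2 <-> R3   (pivot in column 2 was zero)
[ -2  -3  0 ]
[  0   5  2 ]
[  0   0  0 ]
Row echelon form:
[ -2  -3  0 ]
[  0   5  2 ]
[  0   0  0 ]
Nonzero rows / pivot columns: 2

rank(A) = 2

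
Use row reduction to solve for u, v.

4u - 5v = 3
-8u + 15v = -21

(-3, -3)

Forward elimination on [A|b]:
R2 <- R2 - (-2)*R1:  [   0    5  -15 ]
Row echelon form:
[ 4  -5  |    3 ]
[ 0   5  |  -15 ]
Back-substitution:
v = (-15) / 5 = -3
u = (3 - (-5)*(-3)) / 4 = -3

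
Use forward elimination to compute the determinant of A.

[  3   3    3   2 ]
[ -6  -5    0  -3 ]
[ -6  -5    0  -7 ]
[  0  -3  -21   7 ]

det(A) = -36

Forward elimination:
R2 <- R2 - (-2)*R1:  [ 0  1  6  1 ]
R3 <- R3 - (-2)*R1:  [  0   1   6  -3 ]
R3 <- R3 - (1)*R2:  [  0   0   0  -4 ]
R4 <- R4 - (-3)*R2:  [  0   0  -3  10 ]
R3 <-> R4   (pivot in column 3 was zero)
[ 3  3   3   2 ]
[ 0  1   6   1 ]
[ 0  0  -3  10 ]
[ 0  0   0  -4 ]
Upper-triangular form:
[ 3  3   3   2 ]
[ 0  1   6   1 ]
[ 0  0  -3  10 ]
[ 0  0   0  -4 ]
det(A) = (-1)^1 * (3) * (1) * (-3) * (-4) = -36  (1 row swap -> sign -1)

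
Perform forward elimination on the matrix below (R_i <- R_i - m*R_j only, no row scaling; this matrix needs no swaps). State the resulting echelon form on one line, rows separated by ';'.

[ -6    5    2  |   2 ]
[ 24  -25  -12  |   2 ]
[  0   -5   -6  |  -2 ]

REF = [-6 5 2 2; 0 -5 -4 10; 0 0 -2 -12]

Forward elimination:
R2 <- R2 - (-4)*R1:  [  0  -5  -4  10 ]
R3 <- R3 - (1)*R2:  [   0    0   -2  -12 ]
Row echelon form:
[ -6   5   2  |    2 ]
[  0  -5  -4  |   10 ]
[  0   0  -2  |  -12 ]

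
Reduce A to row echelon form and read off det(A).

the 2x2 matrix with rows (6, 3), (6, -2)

Forward elimination:
R2 <- R2 - (1)*R1:  [  0  -5 ]
Upper-triangular form:
[ 6   3 ]
[ 0  -5 ]
det(A) = (-1)^0 * (6) * (-5) = -30  (0 row swaps -> sign +1)

det(A) = -30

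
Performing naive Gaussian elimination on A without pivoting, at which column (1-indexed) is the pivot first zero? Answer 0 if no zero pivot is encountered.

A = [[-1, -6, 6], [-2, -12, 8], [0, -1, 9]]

first zero-pivot column = 2

Naive forward elimination:
R2 <- R2 - (2)*R1:  [  0   0  -4 ]
Matrix at this point:
[ -1  -6   6 ]
[  0   0  -4 ]
[  0  -1   9 ]
Pivot entry (2,2) is zero but row 3 has -1 in column 2 -> naive elimination stops; a row interchange (e.g. R2 <-> R3) would be required here.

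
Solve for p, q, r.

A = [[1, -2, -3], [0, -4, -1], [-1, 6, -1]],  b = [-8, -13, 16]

Forward elimination on [A|b]:
R3 <- R3 - (-1)*R1:  [  0   4  -4   8 ]
R3 <- R3 - (-1)*R2:  [  0   0  -5  -5 ]
Row echelon form:
[ 1  -2  -3  |   -8 ]
[ 0  -4  -1  |  -13 ]
[ 0   0  -5  |   -5 ]
Back-substitution:
r = (-5) / -5 = 1
q = (-13 - (-1)*(1)) / -4 = 3
p = (-8 - (-2)*(3) - (-3)*(1)) / 1 = 1

(1, 3, 1)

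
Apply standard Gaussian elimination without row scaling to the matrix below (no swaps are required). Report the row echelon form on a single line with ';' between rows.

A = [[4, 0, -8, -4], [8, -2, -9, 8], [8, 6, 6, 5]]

Forward elimination:
R2 <- R2 - (2)*R1:  [  0  -2   7  16 ]
R3 <- R3 - (2)*R1:  [  0   6  22  13 ]
R3 <- R3 - (-3)*R2:  [  0   0  43  61 ]
Row echelon form:
[ 4   0  -8  -4 ]
[ 0  -2   7  16 ]
[ 0   0  43  61 ]

REF = [4 0 -8 -4; 0 -2 7 16; 0 0 43 61]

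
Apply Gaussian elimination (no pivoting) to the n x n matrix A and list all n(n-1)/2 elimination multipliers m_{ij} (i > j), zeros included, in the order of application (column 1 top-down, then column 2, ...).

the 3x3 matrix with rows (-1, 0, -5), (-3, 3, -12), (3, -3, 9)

multipliers: 3, -3, -1

Forward elimination:
R2 <- R2 - (3)*R1:  [ 0  3  3 ]
R3 <- R3 - (-3)*R1:  [  0  -3  -6 ]
R3 <- R3 - (-1)*R2:  [  0   0  -3 ]
Multipliers (in order of application): m_{21} = 3, m_{31} = -3, m_{32} = -1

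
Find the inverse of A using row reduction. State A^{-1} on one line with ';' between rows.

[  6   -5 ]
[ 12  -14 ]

Gauss-Jordan on [A | I]:
R1 <- (1/6)*R1:  [    1  -5/6  |   1/6     0 ]
R2 <- R2 - (12)*R1:  [  0  -4  |  -2   1 ]
R2 <- (1/-4)*R2:  [    0     1  |   1/2  -1/4 ]
R1 <- R1 - (-5/6)*R2:  [     1      0  |   7/12  -5/24 ]
Right block of [I | A^{-1}] is the inverse:
[ 7/12  -5/24 ]
[  1/2   -1/4 ]

inverse = [7/12 -5/24; 1/2 -1/4]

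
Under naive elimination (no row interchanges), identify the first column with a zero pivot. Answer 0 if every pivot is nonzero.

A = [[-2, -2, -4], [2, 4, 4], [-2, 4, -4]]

first zero-pivot column = 3

Naive forward elimination:
R2 <- R2 - (-1)*R1:  [ 0  2  0 ]
R3 <- R3 - (1)*R1:  [ 0  6  0 ]
R3 <- R3 - (3)*R2:  [ 0  0  0 ]
Matrix at this point:
[ -2  -2  -4 ]
[  0   2   0 ]
[  0   0   0 ]
Pivot entry (3,3) in the last row is zero and there are no rows below to swap with -> zero pivot in column 3 (A is singular).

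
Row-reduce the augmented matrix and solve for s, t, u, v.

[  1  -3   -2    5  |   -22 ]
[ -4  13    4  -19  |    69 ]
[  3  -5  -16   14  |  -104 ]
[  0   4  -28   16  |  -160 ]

Forward elimination on [A|b]:
R2 <- R2 - (-4)*R1:  [   0    1   -4    1  -19 ]
R3 <- R3 - (3)*R1:  [   0    4  -10   -1  -38 ]
R3 <- R3 - (4)*R2:  [  0   0   6  -5  38 ]
R4 <- R4 - (4)*R2:  [   0    0  -12   12  -84 ]
R4 <- R4 - (-2)*R3:  [  0   0   0   2  -8 ]
Row echelon form:
[ 1  -3  -2   5  |  -22 ]
[ 0   1  -4   1  |  -19 ]
[ 0   0   6  -5  |   38 ]
[ 0   0   0   2  |   -8 ]
Back-substitution:
v = (-8) / 2 = -4
u = (38 - (-5)*(-4)) / 6 = 3
t = (-19 - (-4)*(3) - (1)*(-4)) / 1 = -3
s = (-22 - (-3)*(-3) - (-2)*(3) - (5)*(-4)) / 1 = -5

(-5, -3, 3, -4)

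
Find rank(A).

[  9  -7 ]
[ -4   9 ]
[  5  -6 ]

rank(A) = 2

Row reduction:
R2 <- R2 - (-4/9)*R1:  [    0  53/9 ]
R3 <- R3 - (5/9)*R1:  [     0  -19/9 ]
R3 <- R3 - (-19/53)*R2:  [ 0  0 ]
Row echelon form:
[ 9    -7 ]
[ 0  53/9 ]
[ 0     0 ]
Nonzero rows / pivot columns: 2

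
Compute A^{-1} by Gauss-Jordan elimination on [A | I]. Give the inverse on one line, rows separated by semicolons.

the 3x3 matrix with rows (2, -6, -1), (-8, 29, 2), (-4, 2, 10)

inverse = [143/20 29/20 17/40; 9/5 2/5 1/10; 5/2 1/2 1/4]

Gauss-Jordan on [A | I]:
R1 <- (1/2)*R1:  [    1    -3  -1/2  |   1/2     0     0 ]
R2 <- R2 - (-8)*R1:  [  0   5  -2  |   4   1   0 ]
R3 <- R3 - (-4)*R1:  [   0  -10    8  |    2    0    1 ]
R2 <- (1/5)*R2:  [    0     1  -2/5  |   4/5   1/5     0 ]
R1 <- R1 - (-3)*R2:  [      1       0  -17/10  |   29/10     3/5       0 ]
R3 <- R3 - (-10)*R2:  [  0   0   4  |  10   2   1 ]
R3 <- (1/4)*R3:  [   0    0    1  |  5/2  1/2  1/4 ]
R1 <- R1 - (-17/10)*R3:  [      1       0       0  |  143/20   29/20   17/40 ]
R2 <- R2 - (-2/5)*R3:  [    0     1     0  |   9/5   2/5  1/10 ]
Right block of [I | A^{-1}] is the inverse:
[ 143/20  29/20  17/40 ]
[    9/5    2/5   1/10 ]
[    5/2    1/2    1/4 ]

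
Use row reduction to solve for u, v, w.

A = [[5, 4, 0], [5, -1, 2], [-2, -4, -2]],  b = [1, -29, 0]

Forward elimination on [A|b]:
R2 <- R2 - (1)*R1:  [   0   -5    2  -30 ]
R3 <- R3 - (-2/5)*R1:  [     0  -12/5     -2    2/5 ]
R3 <- R3 - (12/25)*R2:  [      0       0  -74/25    74/5 ]
Row echelon form:
[ 5   4       0  |     1 ]
[ 0  -5       2  |   -30 ]
[ 0   0  -74/25  |  74/5 ]
Back-substitution:
w = (74/5) / (-74/25) = -5
v = (-30 - (2)*(-5)) / -5 = 4
u = (1 - (4)*(4)) / 5 = -3

(-3, 4, -5)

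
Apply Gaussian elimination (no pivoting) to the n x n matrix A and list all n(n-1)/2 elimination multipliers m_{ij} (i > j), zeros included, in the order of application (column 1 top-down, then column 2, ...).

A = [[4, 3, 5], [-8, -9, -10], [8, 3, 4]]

Forward elimination:
R2 <- R2 - (-2)*R1:  [  0  -3   0 ]
R3 <- R3 - (2)*R1:  [  0  -3  -6 ]
R3 <- R3 - (1)*R2:  [  0   0  -6 ]
Multipliers (in order of application): m_{21} = -2, m_{31} = 2, m_{32} = 1

multipliers: -2, 2, 1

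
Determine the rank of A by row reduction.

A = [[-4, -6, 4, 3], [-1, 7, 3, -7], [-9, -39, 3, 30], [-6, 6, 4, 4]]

Row reduction:
R2 <- R2 - (1/4)*R1:  [     0   17/2      2  -31/4 ]
R3 <- R3 - (9/4)*R1:  [     0  -51/2     -6   93/4 ]
R4 <- R4 - (3/2)*R1:  [    0    15    -2  -1/2 ]
R3 <- R3 - (-3)*R2:  [ 0  0  0  0 ]
R4 <- R4 - (30/17)*R2:  [      0       0  -94/17  224/17 ]
R3 <-> R4   (pivot in column 3 was zero)
[ -4    -6       4       3 ]
[  0  17/2       2   -31/4 ]
[  0     0  -94/17  224/17 ]
[  0     0       0       0 ]
Row echelon form:
[ -4    -6       4       3 ]
[  0  17/2       2   -31/4 ]
[  0     0  -94/17  224/17 ]
[  0     0       0       0 ]
Nonzero rows / pivot columns: 3

rank(A) = 3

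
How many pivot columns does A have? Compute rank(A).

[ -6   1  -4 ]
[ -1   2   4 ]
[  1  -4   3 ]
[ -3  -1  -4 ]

rank(A) = 3

Row reduction:
R2 <- R2 - (1/6)*R1:  [    0  11/6  14/3 ]
R3 <- R3 - (-1/6)*R1:  [     0  -23/6    7/3 ]
R4 <- R4 - (1/2)*R1:  [    0  -3/2    -2 ]
R3 <- R3 - (-23/11)*R2:  [      0       0  133/11 ]
R4 <- R4 - (-9/11)*R2:  [     0      0  20/11 ]
R4 <- R4 - (20/133)*R3:  [ 0  0  0 ]
Row echelon form:
[ -6     1      -4 ]
[  0  11/6    14/3 ]
[  0     0  133/11 ]
[  0     0       0 ]
Nonzero rows / pivot columns: 3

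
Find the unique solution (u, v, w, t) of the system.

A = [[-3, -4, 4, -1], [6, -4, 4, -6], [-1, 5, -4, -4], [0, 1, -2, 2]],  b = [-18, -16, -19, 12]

(3, 0, -1, 5)

Forward elimination on [A|b]:
R2 <- R2 - (-2)*R1:  [   0  -12   12   -8  -52 ]
R3 <- R3 - (1/3)*R1:  [     0   19/3  -16/3  -11/3    -13 ]
R3 <- R3 - (-19/36)*R2:  [      0       0       1   -71/9  -364/9 ]
R4 <- R4 - (-1/12)*R2:  [    0     0    -1   4/3  23/3 ]
R4 <- R4 - (-1)*R3:  [      0       0       0   -59/9  -295/9 ]
Row echelon form:
[ -3   -4   4     -1  |     -18 ]
[  0  -12  12     -8  |     -52 ]
[  0    0   1  -71/9  |  -364/9 ]
[  0    0   0  -59/9  |  -295/9 ]
Back-substitution:
t = (-295/9) / (-59/9) = 5
w = (-364/9 - (-71/9)*(5)) / 1 = -1
v = (-52 - (12)*(-1) - (-8)*(5)) / -12 = 0
u = (-18 - (-4)*(0) - (4)*(-1) - (-1)*(5)) / -3 = 3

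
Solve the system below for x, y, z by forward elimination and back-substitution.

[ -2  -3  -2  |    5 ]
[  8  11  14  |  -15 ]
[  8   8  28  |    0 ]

Forward elimination on [A|b]:
R2 <- R2 - (-4)*R1:  [  0  -1   6   5 ]
R3 <- R3 - (-4)*R1:  [  0  -4  20  20 ]
R3 <- R3 - (4)*R2:  [  0   0  -4   0 ]
Row echelon form:
[ -2  -3  -2  |  5 ]
[  0  -1   6  |  5 ]
[  0   0  -4  |  0 ]
Back-substitution:
z = (0) / -4 = 0
y = (5 - (6)*(0)) / -1 = -5
x = (5 - (-3)*(-5) - (-2)*(0)) / -2 = 5

(5, -5, 0)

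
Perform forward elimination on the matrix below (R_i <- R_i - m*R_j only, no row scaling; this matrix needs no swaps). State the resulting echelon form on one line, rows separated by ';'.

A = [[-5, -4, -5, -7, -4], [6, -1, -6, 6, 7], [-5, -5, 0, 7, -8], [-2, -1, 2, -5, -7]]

Forward elimination:
R2 <- R2 - (-6/5)*R1:  [     0  -29/5    -12  -12/5   11/5 ]
R3 <- R3 - (1)*R1:  [  0  -1   5  14  -4 ]
R4 <- R4 - (2/5)*R1:  [     0    3/5      4  -11/5  -27/5 ]
R3 <- R3 - (5/29)*R2:  [       0        0   205/29   418/29  -127/29 ]
R4 <- R4 - (-3/29)*R2:  [       0        0    80/29   -71/29  -150/29 ]
R4 <- R4 - (16/41)*R3:  [       0        0        0  -331/41  -142/41 ]
Row echelon form:
[ -5     -4      -5       -7       -4 ]
[  0  -29/5     -12    -12/5     11/5 ]
[  0      0  205/29   418/29  -127/29 ]
[  0      0       0  -331/41  -142/41 ]

REF = [-5 -4 -5 -7 -4; 0 -29/5 -12 -12/5 11/5; 0 0 205/29 418/29 -127/29; 0 0 0 -331/41 -142/41]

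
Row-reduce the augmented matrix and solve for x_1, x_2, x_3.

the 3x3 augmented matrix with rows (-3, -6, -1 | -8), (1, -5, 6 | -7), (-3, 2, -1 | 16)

Forward elimination on [A|b]:
R2 <- R2 - (-1/3)*R1:  [     0     -7   17/3  -29/3 ]
R3 <- R3 - (1)*R1:  [  0   8   0  24 ]
R3 <- R3 - (-8/7)*R2:  [      0       0  136/21  272/21 ]
Row echelon form:
[ -3  -6      -1  |      -8 ]
[  0  -7    17/3  |   -29/3 ]
[  0   0  136/21  |  272/21 ]
Back-substitution:
x_3 = (272/21) / (136/21) = 2
x_2 = (-29/3 - (17/3)*(2)) / -7 = 3
x_1 = (-8 - (-6)*(3) - (-1)*(2)) / -3 = -4

(-4, 3, 2)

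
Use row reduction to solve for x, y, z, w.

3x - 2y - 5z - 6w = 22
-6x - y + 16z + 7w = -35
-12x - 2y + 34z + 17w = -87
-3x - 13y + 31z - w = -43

(-3, 2, -1, -5)

Forward elimination on [A|b]:
R2 <- R2 - (-2)*R1:  [  0  -5   6  -5   9 ]
R3 <- R3 - (-4)*R1:  [   0  -10   14   -7    1 ]
R4 <- R4 - (-1)*R1:  [   0  -15   26   -7  -21 ]
R3 <- R3 - (2)*R2:  [   0    0    2    3  -17 ]
R4 <- R4 - (3)*R2:  [   0    0    8    8  -48 ]
R4 <- R4 - (4)*R3:  [  0   0   0  -4  20 ]
Row echelon form:
[ 3  -2  -5  -6  |   22 ]
[ 0  -5   6  -5  |    9 ]
[ 0   0   2   3  |  -17 ]
[ 0   0   0  -4  |   20 ]
Back-substitution:
w = (20) / -4 = -5
z = (-17 - (3)*(-5)) / 2 = -1
y = (9 - (6)*(-1) - (-5)*(-5)) / -5 = 2
x = (22 - (-2)*(2) - (-5)*(-1) - (-6)*(-5)) / 3 = -3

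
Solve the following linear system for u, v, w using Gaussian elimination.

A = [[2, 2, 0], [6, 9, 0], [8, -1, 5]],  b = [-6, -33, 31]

(2, -5, 2)

Forward elimination on [A|b]:
R2 <- R2 - (3)*R1:  [   0    3    0  -15 ]
R3 <- R3 - (4)*R1:  [  0  -9   5  55 ]
R3 <- R3 - (-3)*R2:  [  0   0   5  10 ]
Row echelon form:
[ 2  2  0  |   -6 ]
[ 0  3  0  |  -15 ]
[ 0  0  5  |   10 ]
Back-substitution:
w = (10) / 5 = 2
v = (-15) / 3 = -5
u = (-6 - (2)*(-5)) / 2 = 2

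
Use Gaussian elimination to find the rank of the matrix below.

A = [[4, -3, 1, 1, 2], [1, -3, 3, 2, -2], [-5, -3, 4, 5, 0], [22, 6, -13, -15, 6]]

rank(A) = 3

Row reduction:
R2 <- R2 - (1/4)*R1:  [    0  -9/4  11/4   7/4  -5/2 ]
R3 <- R3 - (-5/4)*R1:  [     0  -27/4   21/4   25/4    5/2 ]
R4 <- R4 - (11/2)*R1:  [     0   45/2  -37/2  -41/2     -5 ]
R3 <- R3 - (3)*R2:  [  0   0  -3   1  10 ]
R4 <- R4 - (-10)*R2:  [   0    0    9   -3  -30 ]
R4 <- R4 - (-3)*R3:  [ 0  0  0  0  0 ]
Row echelon form:
[ 4    -3     1    1     2 ]
[ 0  -9/4  11/4  7/4  -5/2 ]
[ 0     0    -3    1    10 ]
[ 0     0     0    0     0 ]
Nonzero rows / pivot columns: 3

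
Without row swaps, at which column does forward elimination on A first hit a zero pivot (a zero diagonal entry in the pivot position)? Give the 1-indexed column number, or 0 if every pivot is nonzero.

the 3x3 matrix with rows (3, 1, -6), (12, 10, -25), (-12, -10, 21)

Naive forward elimination:
R2 <- R2 - (4)*R1:  [  0   6  -1 ]
R3 <- R3 - (-4)*R1:  [  0  -6  -3 ]
R3 <- R3 - (-1)*R2:  [  0   0  -4 ]
All pivots nonzero; naive elimination completes without hitting a zero pivot.

first zero-pivot column = 0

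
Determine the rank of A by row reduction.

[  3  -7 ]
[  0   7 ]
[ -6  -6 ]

rank(A) = 2

Row reduction:
R3 <- R3 - (-2)*R1:  [   0  -20 ]
R3 <- R3 - (-20/7)*R2:  [ 0  0 ]
Row echelon form:
[ 3  -7 ]
[ 0   7 ]
[ 0   0 ]
Nonzero rows / pivot columns: 2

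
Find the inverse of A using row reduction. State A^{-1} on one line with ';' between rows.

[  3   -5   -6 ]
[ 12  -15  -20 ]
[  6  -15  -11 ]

Gauss-Jordan on [A | I]:
R1 <- (1/3)*R1:  [    1  -5/3    -2  |   1/3     0     0 ]
R2 <- R2 - (12)*R1:  [  0   5   4  |  -4   1   0 ]
R3 <- R3 - (6)*R1:  [  0  -5   1  |  -2   0   1 ]
R2 <- (1/5)*R2:  [    0     1   4/5  |  -4/5   1/5     0 ]
R1 <- R1 - (-5/3)*R2:  [    1     0  -2/3  |    -1   1/3     0 ]
R3 <- R3 - (-5)*R2:  [  0   0   5  |  -6   1   1 ]
R3 <- (1/5)*R3:  [    0     0     1  |  -6/5   1/5   1/5 ]
R1 <- R1 - (-2/3)*R3:  [    1     0     0  |  -9/5  7/15  2/15 ]
R2 <- R2 - (4/5)*R3:  [     0      1      0  |   4/25   1/25  -4/25 ]
Right block of [I | A^{-1}] is the inverse:
[ -9/5  7/15   2/15 ]
[ 4/25  1/25  -4/25 ]
[ -6/5   1/5    1/5 ]

inverse = [-9/5 7/15 2/15; 4/25 1/25 -4/25; -6/5 1/5 1/5]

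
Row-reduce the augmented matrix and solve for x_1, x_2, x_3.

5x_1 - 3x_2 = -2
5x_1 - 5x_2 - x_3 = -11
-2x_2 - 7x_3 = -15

(2, 4, 1)

Forward elimination on [A|b]:
R2 <- R2 - (1)*R1:  [  0  -2  -1  -9 ]
R3 <- R3 - (1)*R2:  [  0   0  -6  -6 ]
Row echelon form:
[ 5  -3   0  |  -2 ]
[ 0  -2  -1  |  -9 ]
[ 0   0  -6  |  -6 ]
Back-substitution:
x_3 = (-6) / -6 = 1
x_2 = (-9 - (-1)*(1)) / -2 = 4
x_1 = (-2 - (-3)*(4)) / 5 = 2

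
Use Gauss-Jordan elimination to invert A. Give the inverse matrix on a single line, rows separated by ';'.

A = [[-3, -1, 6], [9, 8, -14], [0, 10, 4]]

inverse = [43/15 16/15 -17/30; -3/5 -1/5 1/5; 3/2 1/2 -1/4]

Gauss-Jordan on [A | I]:
R1 <- (1/-3)*R1:  [    1   1/3    -2  |  -1/3     0     0 ]
R2 <- R2 - (9)*R1:  [ 0  5  4  |  3  1  0 ]
R2 <- (1/5)*R2:  [   0    1  4/5  |  3/5  1/5    0 ]
R1 <- R1 - (1/3)*R2:  [      1       0  -34/15  |   -8/15   -1/15       0 ]
R3 <- R3 - (10)*R2:  [  0   0  -4  |  -6  -2   1 ]
R3 <- (1/-4)*R3:  [    0     0     1  |   3/2   1/2  -1/4 ]
R1 <- R1 - (-34/15)*R3:  [      1       0       0  |   43/15   16/15  -17/30 ]
R2 <- R2 - (4/5)*R3:  [    0     1     0  |  -3/5  -1/5   1/5 ]
Right block of [I | A^{-1}] is the inverse:
[ 43/15  16/15  -17/30 ]
[  -3/5   -1/5     1/5 ]
[   3/2    1/2    -1/4 ]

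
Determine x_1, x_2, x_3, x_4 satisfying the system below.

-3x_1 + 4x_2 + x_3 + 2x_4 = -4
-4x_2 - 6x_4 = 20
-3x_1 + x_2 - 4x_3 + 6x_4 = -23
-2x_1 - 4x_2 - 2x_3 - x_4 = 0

(0, 1, 0, -4)

Forward elimination on [A|b]:
R3 <- R3 - (1)*R1:  [   0   -3   -5    4  -19 ]
R4 <- R4 - (2/3)*R1:  [     0  -20/3   -8/3   -7/3    8/3 ]
R3 <- R3 - (3/4)*R2:  [    0     0    -5  17/2   -34 ]
R4 <- R4 - (5/3)*R2:  [     0      0   -8/3   23/3  -92/3 ]
R4 <- R4 - (8/15)*R3:  [       0        0        0    47/15  -188/15 ]
Row echelon form:
[ -3   4   1      2  |       -4 ]
[  0  -4   0     -6  |       20 ]
[  0   0  -5   17/2  |      -34 ]
[  0   0   0  47/15  |  -188/15 ]
Back-substitution:
x_4 = (-188/15) / (47/15) = -4
x_3 = (-34 - (17/2)*(-4)) / -5 = 0
x_2 = (20 - (-6)*(-4)) / -4 = 1
x_1 = (-4 - (4)*(1) - (1)*(0) - (2)*(-4)) / -3 = 0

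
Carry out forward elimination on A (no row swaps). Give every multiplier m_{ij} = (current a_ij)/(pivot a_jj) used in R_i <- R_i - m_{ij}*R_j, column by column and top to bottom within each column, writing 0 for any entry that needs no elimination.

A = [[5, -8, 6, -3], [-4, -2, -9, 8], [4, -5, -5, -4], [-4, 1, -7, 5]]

Forward elimination:
R2 <- R2 - (-4/5)*R1:  [     0  -42/5  -21/5   28/5 ]
R3 <- R3 - (4/5)*R1:  [     0    7/5  -49/5   -8/5 ]
R4 <- R4 - (-4/5)*R1:  [     0  -27/5  -11/5   13/5 ]
R3 <- R3 - (-1/6)*R2:  [     0      0  -21/2   -2/3 ]
R4 <- R4 - (9/14)*R2:  [   0    0  1/2   -1 ]
R4 <- R4 - (-1/21)*R3:  [      0       0       0  -65/63 ]
Multipliers (in order of application): m_{21} = -4/5, m_{31} = 4/5, m_{41} = -4/5, m_{32} = -1/6, m_{42} = 9/14, m_{43} = -1/21

multipliers: -4/5, 4/5, -4/5, -1/6, 9/14, -1/21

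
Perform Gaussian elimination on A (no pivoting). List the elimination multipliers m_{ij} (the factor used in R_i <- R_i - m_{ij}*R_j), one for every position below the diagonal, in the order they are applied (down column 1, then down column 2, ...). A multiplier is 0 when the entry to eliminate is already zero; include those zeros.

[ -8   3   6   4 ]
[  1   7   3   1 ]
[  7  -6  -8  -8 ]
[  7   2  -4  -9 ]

multipliers: -1/8, -7/8, -7/8, -27/59, 37/59, 65/61

Forward elimination:
R2 <- R2 - (-1/8)*R1:  [    0  59/8  15/4   3/2 ]
R3 <- R3 - (-7/8)*R1:  [     0  -27/8  -11/4   -9/2 ]
R4 <- R4 - (-7/8)*R1:  [     0   37/8    5/4  -11/2 ]
R3 <- R3 - (-27/59)*R2:  [       0        0   -61/59  -225/59 ]
R4 <- R4 - (37/59)*R2:  [       0        0   -65/59  -380/59 ]
R4 <- R4 - (65/61)*R3:  [       0        0        0  -145/61 ]
Multipliers (in order of application): m_{21} = -1/8, m_{31} = -7/8, m_{41} = -7/8, m_{32} = -27/59, m_{42} = 37/59, m_{43} = 65/61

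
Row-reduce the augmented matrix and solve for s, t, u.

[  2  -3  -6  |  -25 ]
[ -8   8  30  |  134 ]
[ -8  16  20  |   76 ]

(1, -1, 5)

Forward elimination on [A|b]:
R2 <- R2 - (-4)*R1:  [  0  -4   6  34 ]
R3 <- R3 - (-4)*R1:  [   0    4   -4  -24 ]
R3 <- R3 - (-1)*R2:  [  0   0   2  10 ]
Row echelon form:
[ 2  -3  -6  |  -25 ]
[ 0  -4   6  |   34 ]
[ 0   0   2  |   10 ]
Back-substitution:
u = (10) / 2 = 5
t = (34 - (6)*(5)) / -4 = -1
s = (-25 - (-3)*(-1) - (-6)*(5)) / 2 = 1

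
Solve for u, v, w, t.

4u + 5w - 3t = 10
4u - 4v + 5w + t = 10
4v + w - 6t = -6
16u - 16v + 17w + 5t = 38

Forward elimination on [A|b]:
R2 <- R2 - (1)*R1:  [  0  -4   0   4   0 ]
R4 <- R4 - (4)*R1:  [   0  -16   -3   17   -2 ]
R3 <- R3 - (-1)*R2:  [  0   0   1  -2  -6 ]
R4 <- R4 - (4)*R2:  [  0   0  -3   1  -2 ]
R4 <- R4 - (-3)*R3:  [   0    0    0   -5  -20 ]
Row echelon form:
[ 4   0  5  -3  |   10 ]
[ 0  -4  0   4  |    0 ]
[ 0   0  1  -2  |   -6 ]
[ 0   0  0  -5  |  -20 ]
Back-substitution:
t = (-20) / -5 = 4
w = (-6 - (-2)*(4)) / 1 = 2
v = (0 - (4)*(4)) / -4 = 4
u = (10 - (5)*(2) - (-3)*(4)) / 4 = 3

(3, 4, 2, 4)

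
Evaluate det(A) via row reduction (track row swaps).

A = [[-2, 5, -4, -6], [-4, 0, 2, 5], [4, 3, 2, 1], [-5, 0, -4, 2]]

Forward elimination:
R2 <- R2 - (2)*R1:  [   0  -10   10   17 ]
R3 <- R3 - (-2)*R1:  [   0   13   -6  -11 ]
R4 <- R4 - (5/2)*R1:  [     0  -25/2      6     17 ]
R3 <- R3 - (-13/10)*R2:  [      0       0       7  111/10 ]
R4 <- R4 - (5/4)*R2:  [     0      0  -13/2  -17/4 ]
R4 <- R4 - (-13/14)*R3:  [      0       0       0  212/35 ]
Upper-triangular form:
[ -2    5  -4      -6 ]
[  0  -10  10      17 ]
[  0    0   7  111/10 ]
[  0    0   0  212/35 ]
det(A) = (-1)^0 * (-2) * (-10) * (7) * (212/35) = 848  (0 row swaps -> sign +1)

det(A) = 848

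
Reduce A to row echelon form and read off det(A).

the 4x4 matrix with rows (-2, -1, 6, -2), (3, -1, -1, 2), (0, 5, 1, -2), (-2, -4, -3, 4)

det(A) = 240

Forward elimination:
R2 <- R2 - (-3/2)*R1:  [    0  -5/2     8    -1 ]
R4 <- R4 - (1)*R1:  [  0  -3  -9   6 ]
R3 <- R3 - (-2)*R2:  [  0   0  17  -4 ]
R4 <- R4 - (6/5)*R2:  [     0      0  -93/5   36/5 ]
R4 <- R4 - (-93/85)*R3:  [     0      0      0  48/17 ]
Upper-triangular form:
[ -2    -1   6     -2 ]
[  0  -5/2   8     -1 ]
[  0     0  17     -4 ]
[  0     0   0  48/17 ]
det(A) = (-1)^0 * (-2) * (-5/2) * (17) * (48/17) = 240  (0 row swaps -> sign +1)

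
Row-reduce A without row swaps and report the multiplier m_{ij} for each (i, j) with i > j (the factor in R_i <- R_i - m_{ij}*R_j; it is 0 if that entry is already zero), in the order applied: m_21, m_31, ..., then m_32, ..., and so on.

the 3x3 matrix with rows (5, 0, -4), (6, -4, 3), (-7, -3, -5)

Forward elimination:
R2 <- R2 - (6/5)*R1:  [    0    -4  39/5 ]
R3 <- R3 - (-7/5)*R1:  [     0     -3  -53/5 ]
R3 <- R3 - (3/4)*R2:  [       0        0  -329/20 ]
Multipliers (in order of application): m_{21} = 6/5, m_{31} = -7/5, m_{32} = 3/4

multipliers: 6/5, -7/5, 3/4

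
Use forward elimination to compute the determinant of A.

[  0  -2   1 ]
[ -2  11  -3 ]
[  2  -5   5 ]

Forward elimination:
R1 <-> R2   (pivot in column 1 was zero)
[ -2  11  -3 ]
[  0  -2   1 ]
[  2  -5   5 ]
R3 <- R3 - (-1)*R1:  [ 0  6  2 ]
R3 <- R3 - (-3)*R2:  [ 0  0  5 ]
Upper-triangular form:
[ -2  11  -3 ]
[  0  -2   1 ]
[  0   0   5 ]
det(A) = (-1)^1 * (-2) * (-2) * (5) = -20  (1 row swap -> sign -1)

det(A) = -20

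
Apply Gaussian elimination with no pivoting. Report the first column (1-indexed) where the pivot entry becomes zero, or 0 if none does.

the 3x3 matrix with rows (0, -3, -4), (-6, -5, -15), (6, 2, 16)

first zero-pivot column = 1

Naive forward elimination:
Pivot entry (1,1) is zero but row 2 has -6 in column 1 -> naive elimination stops; a row interchange (e.g. R1 <-> R2) would be required here.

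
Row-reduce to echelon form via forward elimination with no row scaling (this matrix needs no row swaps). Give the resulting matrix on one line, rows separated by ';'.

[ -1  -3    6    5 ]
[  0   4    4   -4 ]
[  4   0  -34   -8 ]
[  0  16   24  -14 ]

REF = [-1 -3 6 5; 0 4 4 -4; 0 0 2 0; 0 0 0 2]

Forward elimination:
R3 <- R3 - (-4)*R1:  [   0  -12  -10   12 ]
R3 <- R3 - (-3)*R2:  [ 0  0  2  0 ]
R4 <- R4 - (4)*R2:  [ 0  0  8  2 ]
R4 <- R4 - (4)*R3:  [ 0  0  0  2 ]
Row echelon form:
[ -1  -3  6   5 ]
[  0   4  4  -4 ]
[  0   0  2   0 ]
[  0   0  0   2 ]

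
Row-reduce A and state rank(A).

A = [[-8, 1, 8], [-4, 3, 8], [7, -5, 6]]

Row reduction:
R2 <- R2 - (1/2)*R1:  [   0  5/2    4 ]
R3 <- R3 - (-7/8)*R1:  [     0  -33/8     13 ]
R3 <- R3 - (-33/20)*R2:  [    0     0  98/5 ]
Row echelon form:
[ -8    1     8 ]
[  0  5/2     4 ]
[  0    0  98/5 ]
Nonzero rows / pivot columns: 3

rank(A) = 3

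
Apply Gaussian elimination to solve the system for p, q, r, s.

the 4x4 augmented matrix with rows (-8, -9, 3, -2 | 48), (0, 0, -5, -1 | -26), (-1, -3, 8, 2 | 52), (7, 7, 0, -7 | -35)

Forward elimination on [A|b]:
R3 <- R3 - (1/8)*R1:  [     0  -15/8   61/8    9/4     46 ]
R4 <- R4 - (-7/8)*R1:  [     0   -7/8   21/8  -35/4      7 ]
R2 <-> R3   (pivot in column 2 was zero)
[ -8     -9     3     -2   48 ]
[  0  -15/8  61/8    9/4   46 ]
[  0      0    -5     -1  -26 ]
[  0   -7/8  21/8  -35/4    7 ]
R4 <- R4 - (7/15)*R2:  [       0        0   -14/15    -49/5  -217/15 ]
R4 <- R4 - (14/75)*R3:  [       0        0        0  -721/75  -721/75 ]
Row echelon form:
[ -8     -9     3       -2  |       48 ]
[  0  -15/8  61/8      9/4  |       46 ]
[  0      0    -5       -1  |      -26 ]
[  0      0     0  -721/75  |  -721/75 ]
Back-substitution:
s = (-721/75) / (-721/75) = 1
r = (-26 - (-1)*(1)) / -5 = 5
q = (46 - (61/8)*(5) - (9/4)*(1)) / (-15/8) = -3
p = (48 - (-9)*(-3) - (3)*(5) - (-2)*(1)) / -8 = -1

(-1, -3, 5, 1)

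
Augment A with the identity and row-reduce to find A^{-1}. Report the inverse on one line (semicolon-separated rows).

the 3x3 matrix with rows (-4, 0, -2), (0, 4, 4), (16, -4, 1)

Gauss-Jordan on [A | I]:
R1 <- (1/-4)*R1:  [    1     0   1/2  |  -1/4     0     0 ]
R3 <- R3 - (16)*R1:  [  0  -4  -7  |   4   0   1 ]
R2 <- (1/4)*R2:  [   0    1    1  |    0  1/4    0 ]
R3 <- R3 - (-4)*R2:  [  0   0  -3  |   4   1   1 ]
R3 <- (1/-3)*R3:  [    0     0     1  |  -4/3  -1/3  -1/3 ]
R1 <- R1 - (1/2)*R3:  [    1     0     0  |  5/12   1/6   1/6 ]
R2 <- R2 - (1)*R3:  [    0     1     0  |   4/3  7/12   1/3 ]
Right block of [I | A^{-1}] is the inverse:
[ 5/12   1/6   1/6 ]
[  4/3  7/12   1/3 ]
[ -4/3  -1/3  -1/3 ]

inverse = [5/12 1/6 1/6; 4/3 7/12 1/3; -4/3 -1/3 -1/3]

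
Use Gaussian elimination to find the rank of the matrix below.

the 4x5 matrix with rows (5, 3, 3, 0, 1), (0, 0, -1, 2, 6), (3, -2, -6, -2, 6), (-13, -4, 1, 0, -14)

rank(A) = 3

Row reduction:
R3 <- R3 - (3/5)*R1:  [     0  -19/5  -39/5     -2   27/5 ]
R4 <- R4 - (-13/5)*R1:  [     0   19/5   44/5      0  -57/5 ]
R2 <-> R3   (pivot in column 2 was zero)
[ 5      3      3   0      1 ]
[ 0  -19/5  -39/5  -2   27/5 ]
[ 0      0     -1   2      6 ]
[ 0   19/5   44/5   0  -57/5 ]
R4 <- R4 - (-1)*R2:  [  0   0   1  -2  -6 ]
R4 <- R4 - (-1)*R3:  [ 0  0  0  0  0 ]
Row echelon form:
[ 5      3      3   0     1 ]
[ 0  -19/5  -39/5  -2  27/5 ]
[ 0      0     -1   2     6 ]
[ 0      0      0   0     0 ]
Nonzero rows / pivot columns: 3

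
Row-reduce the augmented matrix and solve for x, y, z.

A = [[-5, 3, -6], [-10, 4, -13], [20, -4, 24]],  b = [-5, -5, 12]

Forward elimination on [A|b]:
R2 <- R2 - (2)*R1:  [  0  -2  -1   5 ]
R3 <- R3 - (-4)*R1:  [  0   8   0  -8 ]
R3 <- R3 - (-4)*R2:  [  0   0  -4  12 ]
Row echelon form:
[ -5   3  -6  |  -5 ]
[  0  -2  -1  |   5 ]
[  0   0  -4  |  12 ]
Back-substitution:
z = (12) / -4 = -3
y = (5 - (-1)*(-3)) / -2 = -1
x = (-5 - (3)*(-1) - (-6)*(-3)) / -5 = 4

(4, -1, -3)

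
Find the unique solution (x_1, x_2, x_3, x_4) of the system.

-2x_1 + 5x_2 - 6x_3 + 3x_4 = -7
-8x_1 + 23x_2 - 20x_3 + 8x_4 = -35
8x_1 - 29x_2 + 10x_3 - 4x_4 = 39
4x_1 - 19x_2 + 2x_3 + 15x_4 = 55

(1, -1, 1, 2)

Forward elimination on [A|b]:
R2 <- R2 - (4)*R1:  [  0   3   4  -4  -7 ]
R3 <- R3 - (-4)*R1:  [   0   -9  -14    8   11 ]
R4 <- R4 - (-2)*R1:  [   0   -9  -10   21   41 ]
R3 <- R3 - (-3)*R2:  [   0    0   -2   -4  -10 ]
R4 <- R4 - (-3)*R2:  [  0   0   2   9  20 ]
R4 <- R4 - (-1)*R3:  [  0   0   0   5  10 ]
Row echelon form:
[ -2  5  -6   3  |   -7 ]
[  0  3   4  -4  |   -7 ]
[  0  0  -2  -4  |  -10 ]
[  0  0   0   5  |   10 ]
Back-substitution:
x_4 = (10) / 5 = 2
x_3 = (-10 - (-4)*(2)) / -2 = 1
x_2 = (-7 - (4)*(1) - (-4)*(2)) / 3 = -1
x_1 = (-7 - (5)*(-1) - (-6)*(1) - (3)*(2)) / -2 = 1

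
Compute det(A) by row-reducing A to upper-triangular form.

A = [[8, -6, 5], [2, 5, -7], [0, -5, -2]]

Forward elimination:
R2 <- R2 - (1/4)*R1:  [     0   13/2  -33/4 ]
R3 <- R3 - (-10/13)*R2:  [       0        0  -217/26 ]
Upper-triangular form:
[ 8    -6        5 ]
[ 0  13/2    -33/4 ]
[ 0     0  -217/26 ]
det(A) = (-1)^0 * (8) * (13/2) * (-217/26) = -434  (0 row swaps -> sign +1)

det(A) = -434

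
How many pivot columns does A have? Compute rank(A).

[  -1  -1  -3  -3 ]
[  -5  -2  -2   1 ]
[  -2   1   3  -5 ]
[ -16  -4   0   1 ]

rank(A) = 3

Row reduction:
R2 <- R2 - (5)*R1:  [  0   3  13  16 ]
R3 <- R3 - (2)*R1:  [ 0  3  9  1 ]
R4 <- R4 - (16)*R1:  [  0  12  48  49 ]
R3 <- R3 - (1)*R2:  [   0    0   -4  -15 ]
R4 <- R4 - (4)*R2:  [   0    0   -4  -15 ]
R4 <- R4 - (1)*R3:  [ 0  0  0  0 ]
Row echelon form:
[ -1  -1  -3   -3 ]
[  0   3  13   16 ]
[  0   0  -4  -15 ]
[  0   0   0    0 ]
Nonzero rows / pivot columns: 3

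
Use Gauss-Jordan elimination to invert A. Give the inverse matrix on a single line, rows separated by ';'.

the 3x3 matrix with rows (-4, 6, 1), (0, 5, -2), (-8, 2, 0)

Gauss-Jordan on [A | I]:
R1 <- (1/-4)*R1:  [    1  -3/2  -1/4  |  -1/4     0     0 ]
R3 <- R3 - (-8)*R1:  [   0  -10   -2  |   -2    0    1 ]
R2 <- (1/5)*R2:  [    0     1  -2/5  |     0   1/5     0 ]
R1 <- R1 - (-3/2)*R2:  [      1       0  -17/20  |    -1/4    3/10       0 ]
R3 <- R3 - (-10)*R2:  [  0   0  -6  |  -2   2   1 ]
R3 <- (1/-6)*R3:  [    0     0     1  |   1/3  -1/3  -1/6 ]
R1 <- R1 - (-17/20)*R3:  [       1        0        0  |     1/30     1/60  -17/120 ]
R2 <- R2 - (-2/5)*R3:  [     0      1      0  |   2/15   1/15  -1/15 ]
Right block of [I | A^{-1}] is the inverse:
[ 1/30  1/60  -17/120 ]
[ 2/15  1/15    -1/15 ]
[  1/3  -1/3     -1/6 ]

inverse = [1/30 1/60 -17/120; 2/15 1/15 -1/15; 1/3 -1/3 -1/6]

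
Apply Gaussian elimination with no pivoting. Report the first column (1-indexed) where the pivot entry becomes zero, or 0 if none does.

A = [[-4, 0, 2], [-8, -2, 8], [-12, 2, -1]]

Naive forward elimination:
R2 <- R2 - (2)*R1:  [  0  -2   4 ]
R3 <- R3 - (3)*R1:  [  0   2  -7 ]
R3 <- R3 - (-1)*R2:  [  0   0  -3 ]
All pivots nonzero; naive elimination completes without hitting a zero pivot.

first zero-pivot column = 0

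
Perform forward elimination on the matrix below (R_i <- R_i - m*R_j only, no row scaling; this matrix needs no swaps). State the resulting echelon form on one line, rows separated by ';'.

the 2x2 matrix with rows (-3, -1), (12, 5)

REF = [-3 -1; 0 1]

Forward elimination:
R2 <- R2 - (-4)*R1:  [ 0  1 ]
Row echelon form:
[ -3  -1 ]
[  0   1 ]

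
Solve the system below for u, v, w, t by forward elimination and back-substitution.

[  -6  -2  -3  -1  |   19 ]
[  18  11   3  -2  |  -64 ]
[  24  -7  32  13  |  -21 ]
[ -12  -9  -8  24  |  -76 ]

Forward elimination on [A|b]:
R2 <- R2 - (-3)*R1:  [  0   5  -6  -5  -7 ]
R3 <- R3 - (-4)*R1:  [   0  -15   20    9   55 ]
R4 <- R4 - (2)*R1:  [    0    -5    -2    26  -114 ]
R3 <- R3 - (-3)*R2:  [  0   0   2  -6  34 ]
R4 <- R4 - (-1)*R2:  [    0     0    -8    21  -121 ]
R4 <- R4 - (-4)*R3:  [  0   0   0  -3  15 ]
Row echelon form:
[ -6  -2  -3  -1  |  19 ]
[  0   5  -6  -5  |  -7 ]
[  0   0   2  -6  |  34 ]
[  0   0   0  -3  |  15 ]
Back-substitution:
t = (15) / -3 = -5
w = (34 - (-6)*(-5)) / 2 = 2
v = (-7 - (-6)*(2) - (-5)*(-5)) / 5 = -4
u = (19 - (-2)*(-4) - (-3)*(2) - (-1)*(-5)) / -6 = -2

(-2, -4, 2, -5)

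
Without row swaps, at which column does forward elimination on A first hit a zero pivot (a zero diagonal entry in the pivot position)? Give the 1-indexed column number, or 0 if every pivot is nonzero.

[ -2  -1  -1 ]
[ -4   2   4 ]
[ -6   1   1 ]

first zero-pivot column = 0

Naive forward elimination:
R2 <- R2 - (2)*R1:  [ 0  4  6 ]
R3 <- R3 - (3)*R1:  [ 0  4  4 ]
R3 <- R3 - (1)*R2:  [  0   0  -2 ]
All pivots nonzero; naive elimination completes without hitting a zero pivot.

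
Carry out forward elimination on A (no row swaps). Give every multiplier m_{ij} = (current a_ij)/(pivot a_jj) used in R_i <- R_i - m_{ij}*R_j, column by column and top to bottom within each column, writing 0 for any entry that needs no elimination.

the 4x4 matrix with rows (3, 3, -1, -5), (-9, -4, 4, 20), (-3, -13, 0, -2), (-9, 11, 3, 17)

multipliers: -3, -1, -3, -2, 4, -4

Forward elimination:
R2 <- R2 - (-3)*R1:  [ 0  5  1  5 ]
R3 <- R3 - (-1)*R1:  [   0  -10   -1   -7 ]
R4 <- R4 - (-3)*R1:  [  0  20   0   2 ]
R3 <- R3 - (-2)*R2:  [ 0  0  1  3 ]
R4 <- R4 - (4)*R2:  [   0    0   -4  -18 ]
R4 <- R4 - (-4)*R3:  [  0   0   0  -6 ]
Multipliers (in order of application): m_{21} = -3, m_{31} = -1, m_{41} = -3, m_{32} = -2, m_{42} = 4, m_{43} = -4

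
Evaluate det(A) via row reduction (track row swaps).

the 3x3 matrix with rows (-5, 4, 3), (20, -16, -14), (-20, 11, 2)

Forward elimination:
R2 <- R2 - (-4)*R1:  [  0   0  -2 ]
R3 <- R3 - (4)*R1:  [   0   -5  -10 ]
R2 <-> R3   (pivot in column 2 was zero)
[ -5   4    3 ]
[  0  -5  -10 ]
[  0   0   -2 ]
Upper-triangular form:
[ -5   4    3 ]
[  0  -5  -10 ]
[  0   0   -2 ]
det(A) = (-1)^1 * (-5) * (-5) * (-2) = 50  (1 row swap -> sign -1)

det(A) = 50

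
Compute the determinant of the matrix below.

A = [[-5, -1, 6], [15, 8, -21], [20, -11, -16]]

det(A) = 25

Forward elimination:
R2 <- R2 - (-3)*R1:  [  0   5  -3 ]
R3 <- R3 - (-4)*R1:  [   0  -15    8 ]
R3 <- R3 - (-3)*R2:  [  0   0  -1 ]
Upper-triangular form:
[ -5  -1   6 ]
[  0   5  -3 ]
[  0   0  -1 ]
det(A) = (-1)^0 * (-5) * (5) * (-1) = 25  (0 row swaps -> sign +1)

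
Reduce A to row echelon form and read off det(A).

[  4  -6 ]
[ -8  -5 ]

det(A) = -68

Forward elimination:
R2 <- R2 - (-2)*R1:  [   0  -17 ]
Upper-triangular form:
[ 4   -6 ]
[ 0  -17 ]
det(A) = (-1)^0 * (4) * (-17) = -68  (0 row swaps -> sign +1)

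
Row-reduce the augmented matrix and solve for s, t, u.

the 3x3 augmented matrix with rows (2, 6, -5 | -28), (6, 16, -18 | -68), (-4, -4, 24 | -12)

Forward elimination on [A|b]:
R2 <- R2 - (3)*R1:  [  0  -2  -3  16 ]
R3 <- R3 - (-2)*R1:  [   0    8   14  -68 ]
R3 <- R3 - (-4)*R2:  [  0   0   2  -4 ]
Row echelon form:
[ 2   6  -5  |  -28 ]
[ 0  -2  -3  |   16 ]
[ 0   0   2  |   -4 ]
Back-substitution:
u = (-4) / 2 = -2
t = (16 - (-3)*(-2)) / -2 = -5
s = (-28 - (6)*(-5) - (-5)*(-2)) / 2 = -4

(-4, -5, -2)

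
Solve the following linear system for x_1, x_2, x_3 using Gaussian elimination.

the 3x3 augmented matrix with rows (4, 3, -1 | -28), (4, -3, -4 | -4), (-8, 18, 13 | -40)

Forward elimination on [A|b]:
R2 <- R2 - (1)*R1:  [  0  -6  -3  24 ]
R3 <- R3 - (-2)*R1:  [   0   24   11  -96 ]
R3 <- R3 - (-4)*R2:  [  0   0  -1   0 ]
Row echelon form:
[ 4   3  -1  |  -28 ]
[ 0  -6  -3  |   24 ]
[ 0   0  -1  |    0 ]
Back-substitution:
x_3 = (0) / -1 = 0
x_2 = (24 - (-3)*(0)) / -6 = -4
x_1 = (-28 - (3)*(-4) - (-1)*(0)) / 4 = -4

(-4, -4, 0)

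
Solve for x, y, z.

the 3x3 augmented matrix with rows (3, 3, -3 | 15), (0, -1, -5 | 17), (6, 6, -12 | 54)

Forward elimination on [A|b]:
R3 <- R3 - (2)*R1:  [  0   0  -6  24 ]
Row echelon form:
[ 3   3  -3  |  15 ]
[ 0  -1  -5  |  17 ]
[ 0   0  -6  |  24 ]
Back-substitution:
z = (24) / -6 = -4
y = (17 - (-5)*(-4)) / -1 = 3
x = (15 - (3)*(3) - (-3)*(-4)) / 3 = -2

(-2, 3, -4)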